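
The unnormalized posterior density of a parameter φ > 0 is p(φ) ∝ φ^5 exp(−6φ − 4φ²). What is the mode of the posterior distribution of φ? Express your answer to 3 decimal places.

φ̂_MAP = 0.500

ℓ'(φ) = 5/φ − 6 − 8φ. Setting this to zero and multiplying by φ: 8φ² + 6φ − 5 = 0.
φ = (−6 + √(6² + 4·8·5)) / (2·8) = (−6 + √196) / 16 = (−6 + 14)/16 = 1/2.
ℓ''(φ) = −5/φ² − 8 < 0, confirming a maximum.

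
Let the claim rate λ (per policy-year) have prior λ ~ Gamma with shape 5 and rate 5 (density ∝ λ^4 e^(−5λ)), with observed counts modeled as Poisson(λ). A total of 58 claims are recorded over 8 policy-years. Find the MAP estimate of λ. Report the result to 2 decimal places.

λ̂_MAP = 4.77

Σxᵢ = 58, n = 8.
Posterior ∝ λ^4e^(−5λ) · λ^58e^(−8λ) = λ^62e^(−13λ), i.e. Gamma(shape=63, rate=13).
The mode of a Gamma(a, b) with a ≥ 1 (shape–rate) is (a−1)/b = 62/13 ≈ 4.77.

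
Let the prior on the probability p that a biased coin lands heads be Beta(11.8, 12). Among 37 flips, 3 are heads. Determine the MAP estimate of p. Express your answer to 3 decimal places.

p̂_MAP = 0.235

Prior: Beta(11.8, 12).
Data: 3 successes in 37 trials. The binomial likelihood contributes p^3(1−p)^34, so the posterior is Beta(11.8+3, 12+34) = Beta(14.8, 46).
For Beta(a, b) with a, b > 1 the mode is (a−1)/(a+b−2) = 13.8/58.8 ≈ 0.235.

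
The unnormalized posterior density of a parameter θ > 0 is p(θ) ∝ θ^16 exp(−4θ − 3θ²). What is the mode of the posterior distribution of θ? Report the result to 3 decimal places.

ℓ'(θ) = 16/θ − 4 − 6θ. Setting this to zero and multiplying by θ: 6θ² + 4θ − 16 = 0.
θ = (−4 + √(4² + 4·6·16)) / (2·6) = (−4 + √400) / 12 = (−4 + 20)/12 = 4/3.
ℓ''(θ) = −16/θ² − 6 < 0, confirming a maximum.

θ̂_MAP = 1.333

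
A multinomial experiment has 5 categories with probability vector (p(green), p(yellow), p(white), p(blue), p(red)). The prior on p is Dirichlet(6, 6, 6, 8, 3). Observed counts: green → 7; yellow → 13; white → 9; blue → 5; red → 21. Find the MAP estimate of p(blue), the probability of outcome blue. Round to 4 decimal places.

MAP estimate of p(blue) = 0.1519

The posterior is Dirichlet(αᵢ + nᵢ) = Dirichlet(13, 19, 15, 13, 24).
For a Dirichlet(a₁,…,a_K) with all aᵢ > 1, the mode has j-th component (aⱼ − 1)/(Σaᵢ − K).
Here Σaᵢ = 84 and K = 5, so p(blue) = (13 − 1)/(84 − 5) = 12/79 ≈ 0.1519.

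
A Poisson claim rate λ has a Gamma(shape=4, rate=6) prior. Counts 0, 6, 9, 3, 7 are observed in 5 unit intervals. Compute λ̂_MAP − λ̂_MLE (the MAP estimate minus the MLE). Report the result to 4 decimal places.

Σxᵢ = 25. Posterior is Gamma(29, 11); MAP = (29−1)/11 = 28/11 ≈ 2.54545.
MLE = x̄ = 25/5 ≈ 5.00000.
Difference = 28/11 − 25/5 = -27/11 ≈ -2.4545.

MAP − MLE = -2.4545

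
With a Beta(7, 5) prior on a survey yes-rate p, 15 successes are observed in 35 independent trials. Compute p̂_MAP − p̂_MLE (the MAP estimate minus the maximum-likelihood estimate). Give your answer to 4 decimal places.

MAP − MLE = 0.0381

Posterior is Beta(22, 25); MAP = (22−1)/(47−2) = 21/45 ≈ 0.46667.
MLE ignores the prior: p̂_MLE = k/n = 15/35 ≈ 0.42857.
Difference = 21/45 − 15/35 = 4/105 ≈ 0.0381.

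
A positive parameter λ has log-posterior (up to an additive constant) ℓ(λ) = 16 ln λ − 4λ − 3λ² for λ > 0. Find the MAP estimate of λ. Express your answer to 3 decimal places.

λ̂_MAP = 1.333

ℓ'(λ) = 16/λ − 4 − 6λ. Setting this to zero and multiplying by λ: 6λ² + 4λ − 16 = 0.
λ = (−4 + √(4² + 4·6·16)) / (2·6) = (−4 + √400) / 12 = (−4 + 20)/12 = 4/3.
ℓ''(λ) = −16/λ² − 6 < 0, confirming a maximum.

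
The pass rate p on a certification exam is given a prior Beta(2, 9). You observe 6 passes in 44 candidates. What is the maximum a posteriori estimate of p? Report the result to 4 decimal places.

p̂_MAP = 0.1321

Prior: Beta(2, 9).
Data: 6 successes in 44 trials. The binomial likelihood contributes p^6(1−p)^38, so the posterior is Beta(2+6, 9+38) = Beta(8, 47).
For Beta(a, b) with a, b > 1 the mode is (a−1)/(a+b−2) = 7/53 ≈ 0.1321.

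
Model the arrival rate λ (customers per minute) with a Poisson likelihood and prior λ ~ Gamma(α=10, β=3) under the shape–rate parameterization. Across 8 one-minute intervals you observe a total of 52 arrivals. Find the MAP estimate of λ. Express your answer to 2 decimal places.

λ̂_MAP = 5.55

Σxᵢ = 52, n = 8.
Posterior ∝ λ^9e^(−3λ) · λ^52e^(−8λ) = λ^61e^(−11λ), i.e. Gamma(shape=62, rate=11).
The mode of a Gamma(a, b) with a ≥ 1 (shape–rate) is (a−1)/b = 61/11 ≈ 5.55.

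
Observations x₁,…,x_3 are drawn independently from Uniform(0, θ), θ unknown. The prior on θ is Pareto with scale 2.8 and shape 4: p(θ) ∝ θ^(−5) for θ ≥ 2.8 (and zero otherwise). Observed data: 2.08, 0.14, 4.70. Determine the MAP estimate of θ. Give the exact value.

The Uniform(0, θ) likelihood is θ^(−n) for θ ≥ max(xᵢ), zero otherwise. Here max(xᵢ) = 4.70.
Posterior ∝ θ^(−5) · θ^(−3) = θ^(−8) on θ ≥ max(2.8, 4.70) = 4.70.
This density is strictly decreasing in θ, so the posterior mode lies at the lower boundary of the support.

θ̂_MAP = 4.70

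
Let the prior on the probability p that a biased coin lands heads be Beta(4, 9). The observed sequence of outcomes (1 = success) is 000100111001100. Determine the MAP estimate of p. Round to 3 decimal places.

p̂_MAP = 0.346

Prior: Beta(4, 9).
Data: 6 successes in 15 trials (from the sequence). The binomial likelihood contributes p^6(1−p)^9, so the posterior is Beta(4+6, 9+9) = Beta(10, 18).
For Beta(a, b) with a, b > 1 the mode is (a−1)/(a+b−2) = 9/26 ≈ 0.346.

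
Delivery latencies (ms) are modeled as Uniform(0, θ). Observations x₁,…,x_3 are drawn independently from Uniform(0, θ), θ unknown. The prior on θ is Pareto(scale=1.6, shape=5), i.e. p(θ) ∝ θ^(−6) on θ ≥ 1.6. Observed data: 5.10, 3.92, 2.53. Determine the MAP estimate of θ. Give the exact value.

The Uniform(0, θ) likelihood is θ^(−n) for θ ≥ max(xᵢ), zero otherwise. Here max(xᵢ) = 5.10.
Posterior ∝ θ^(−6) · θ^(−3) = θ^(−9) on θ ≥ max(1.6, 5.10) = 5.10.
This density is strictly decreasing in θ, so the posterior mode lies at the lower boundary of the support.

θ̂_MAP = 5.10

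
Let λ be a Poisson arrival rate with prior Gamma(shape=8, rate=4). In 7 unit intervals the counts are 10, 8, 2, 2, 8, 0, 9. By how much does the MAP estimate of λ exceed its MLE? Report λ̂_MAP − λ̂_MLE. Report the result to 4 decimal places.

MAP − MLE = -1.3896

Σxᵢ = 39. Posterior is Gamma(47, 11); MAP = (47−1)/11 = 46/11 ≈ 4.18182.
MLE = x̄ = 39/7 ≈ 5.57143.
Difference = 46/11 − 39/7 = -107/77 ≈ -1.3896.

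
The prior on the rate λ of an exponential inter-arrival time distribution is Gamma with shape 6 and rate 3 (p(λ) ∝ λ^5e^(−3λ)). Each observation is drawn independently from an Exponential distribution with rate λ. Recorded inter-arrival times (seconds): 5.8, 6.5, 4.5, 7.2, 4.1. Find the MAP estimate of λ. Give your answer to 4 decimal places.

λ̂_MAP = 0.3215

The Exponential(rate=λ) likelihood is ∝ λ^n e^(−λΣtᵢ). Here n = 5 and Σtᵢ = 5.8 + 6.5 + 4.5 + 7.2 + 4.1 = 28.1.
Posterior ∝ λ^5e^(−3λ) · λ^5e^(−28.1λ) = λ^10e^(−31.1λ), i.e. Gamma(11, 31.1).
Mode = (a−1)/b = 10/31.1 ≈ 0.3215.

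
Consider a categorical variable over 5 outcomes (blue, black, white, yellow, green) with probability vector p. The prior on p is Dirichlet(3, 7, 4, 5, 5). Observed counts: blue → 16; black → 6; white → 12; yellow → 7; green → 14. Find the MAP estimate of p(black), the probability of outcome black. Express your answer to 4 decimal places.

MAP estimate of p(black) = 0.1622

The posterior is Dirichlet(αᵢ + nᵢ) = Dirichlet(19, 13, 16, 12, 19).
For a Dirichlet(a₁,…,a_K) with all aᵢ > 1, the mode has j-th component (aⱼ − 1)/(Σaᵢ − K).
Here Σaᵢ = 79 and K = 5, so p(black) = (13 − 1)/(79 − 5) = 12/74 ≈ 0.1622.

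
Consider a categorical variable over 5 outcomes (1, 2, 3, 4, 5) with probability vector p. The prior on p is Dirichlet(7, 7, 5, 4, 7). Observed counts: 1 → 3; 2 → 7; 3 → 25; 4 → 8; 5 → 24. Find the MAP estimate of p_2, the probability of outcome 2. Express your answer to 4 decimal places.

The posterior is Dirichlet(αᵢ + nᵢ) = Dirichlet(10, 14, 30, 12, 31).
For a Dirichlet(a₁,…,a_K) with all aᵢ > 1, the mode has j-th component (aⱼ − 1)/(Σaᵢ − K).
Here Σaᵢ = 97 and K = 5, so p_2 = (14 − 1)/(97 − 5) = 13/92 ≈ 0.1413.

MAP estimate: 0.1413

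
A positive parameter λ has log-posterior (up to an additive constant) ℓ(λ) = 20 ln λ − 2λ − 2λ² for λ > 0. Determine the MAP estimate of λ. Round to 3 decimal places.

ℓ'(λ) = 20/λ − 2 − 4λ. Setting this to zero and multiplying by λ: 4λ² + 2λ − 20 = 0.
λ = (−2 + √(2² + 4·4·20)) / (2·4) = (−2 + √324) / 8 = (−2 + 18)/8 = 2.
ℓ''(λ) = −20/λ² − 4 < 0, confirming a maximum.

λ̂_MAP = 2.000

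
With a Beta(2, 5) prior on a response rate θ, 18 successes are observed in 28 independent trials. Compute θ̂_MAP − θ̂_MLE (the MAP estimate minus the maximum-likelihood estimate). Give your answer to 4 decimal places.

Posterior is Beta(20, 15); MAP = (20−1)/(35−2) = 19/33 ≈ 0.57576.
MLE ignores the prior: θ̂_MLE = k/n = 18/28 ≈ 0.64286.
Difference = 19/33 − 18/28 = -31/462 ≈ -0.0671.

MAP − MLE = -0.0671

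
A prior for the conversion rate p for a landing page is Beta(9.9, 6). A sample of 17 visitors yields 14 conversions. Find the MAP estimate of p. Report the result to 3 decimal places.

Prior: Beta(9.9, 6).
Data: 14 successes in 17 trials. The binomial likelihood contributes p^14(1−p)^3, so the posterior is Beta(9.9+14, 6+3) = Beta(23.9, 9).
For Beta(a, b) with a, b > 1 the mode is (a−1)/(a+b−2) = 22.9/30.9 ≈ 0.741.

p̂_MAP = 0.741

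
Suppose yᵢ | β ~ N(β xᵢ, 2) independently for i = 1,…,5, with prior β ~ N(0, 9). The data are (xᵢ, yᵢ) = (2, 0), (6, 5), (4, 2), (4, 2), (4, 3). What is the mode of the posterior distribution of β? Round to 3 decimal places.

log p(β | y) = −Σ(yᵢ − βxᵢ)²/(2·2) − β²/(2·9) + const.
Setting the derivative to zero: Σxᵢ(yᵢ − βxᵢ)/2 − β/9 = 0, so β = Σxᵢyᵢ / (Σxᵢ² + σ²/τ²).
Σxᵢyᵢ = 2·0 + 6·5 + 4·2 + 4·2 + 4·3 = 58; Σxᵢ² = 88; σ²/τ² = 2/9.
β̂_MAP = 58 / (88 + 2/9) = 58/(794/9) = 261/397 ≈ 0.657.

β̂_MAP = 0.657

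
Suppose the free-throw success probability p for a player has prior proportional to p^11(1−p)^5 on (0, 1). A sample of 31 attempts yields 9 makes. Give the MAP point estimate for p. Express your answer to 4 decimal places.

The prior density ∝ p^11(1−p)^5 is the kernel of Beta(12, 6).
Data: 9 successes in 31 trials. The binomial likelihood contributes p^9(1−p)^22, so the posterior is Beta(12+9, 6+22) = Beta(21, 28).
For Beta(a, b) with a, b > 1 the mode is (a−1)/(a+b−2) = 20/47 ≈ 0.4255.

p̂_MAP = 0.4255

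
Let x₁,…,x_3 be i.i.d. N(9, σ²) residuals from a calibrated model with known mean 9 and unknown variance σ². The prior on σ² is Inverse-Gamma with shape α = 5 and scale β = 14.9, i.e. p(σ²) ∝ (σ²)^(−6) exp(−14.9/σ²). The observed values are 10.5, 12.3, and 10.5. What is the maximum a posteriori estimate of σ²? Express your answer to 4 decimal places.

Sum of squared deviations about the known mean: SS = (10.5−9)² + (12.3−9)² + (10.5−9)² = 15.39.
The Normal likelihood contributes (σ²)^(−n/2) exp(−SS/(2σ²)), so the posterior is Inverse-Gamma(α + n/2, β + SS/2) = Inverse-Gamma(6.5, 22.595).
The mode of Inverse-Gamma(a, b) is b/(a+1) = 22.595/7.5 ≈ 3.0127.

σ̂²_MAP = 3.0127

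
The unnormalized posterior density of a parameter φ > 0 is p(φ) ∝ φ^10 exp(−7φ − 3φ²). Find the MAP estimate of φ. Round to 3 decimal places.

φ̂_MAP = 0.833

ℓ'(φ) = 10/φ − 7 − 6φ. Setting this to zero and multiplying by φ: 6φ² + 7φ − 10 = 0.
φ = (−7 + √(7² + 4·6·10)) / (2·6) = (−7 + √289) / 12 = (−7 + 17)/12 = 5/6.
ℓ''(φ) = −10/φ² − 6 < 0, confirming a maximum.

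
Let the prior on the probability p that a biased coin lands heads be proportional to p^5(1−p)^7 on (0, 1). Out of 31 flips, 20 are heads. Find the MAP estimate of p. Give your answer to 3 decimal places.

The prior density ∝ p^5(1−p)^7 is the kernel of Beta(6, 8).
Data: 20 successes in 31 trials. The binomial likelihood contributes p^20(1−p)^11, so the posterior is Beta(6+20, 8+11) = Beta(26, 19).
For Beta(a, b) with a, b > 1 the mode is (a−1)/(a+b−2) = 25/43 ≈ 0.581.

p̂_MAP = 0.581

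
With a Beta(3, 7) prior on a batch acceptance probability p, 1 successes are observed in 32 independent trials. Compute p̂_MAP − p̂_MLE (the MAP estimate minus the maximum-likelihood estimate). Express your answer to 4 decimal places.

Posterior is Beta(4, 38); MAP = (4−1)/(42−2) = 3/40 ≈ 0.07500.
MLE ignores the prior: p̂_MLE = k/n = 1/32 ≈ 0.03125.
Difference = 3/40 − 1/32 = 7/160 ≈ 0.0438.

MAP − MLE = 0.0438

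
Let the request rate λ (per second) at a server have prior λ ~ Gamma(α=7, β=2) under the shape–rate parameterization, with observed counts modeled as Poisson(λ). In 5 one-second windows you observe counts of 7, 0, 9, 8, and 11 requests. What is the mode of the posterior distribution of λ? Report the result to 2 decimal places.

λ̂_MAP = 5.86

Σxᵢ = 7+0+9+8+11 = 35, with n = 5.
Posterior ∝ λ^6e^(−2λ) · λ^35e^(−5λ) = λ^41e^(−7λ), i.e. Gamma(shape=42, rate=7).
The mode of a Gamma(a, b) with a ≥ 1 (shape–rate) is (a−1)/b = 41/7 ≈ 5.86.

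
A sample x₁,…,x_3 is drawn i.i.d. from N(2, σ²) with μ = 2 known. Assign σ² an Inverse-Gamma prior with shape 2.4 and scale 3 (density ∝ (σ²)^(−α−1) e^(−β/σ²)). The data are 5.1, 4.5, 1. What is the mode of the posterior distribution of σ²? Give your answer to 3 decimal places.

σ̂²_MAP = 2.333

Sum of squared deviations about the known mean: SS = (5.1−2)² + (4.5−2)² + (1−2)² = 16.86.
The Normal likelihood contributes (σ²)^(−n/2) exp(−SS/(2σ²)), so the posterior is Inverse-Gamma(α + n/2, β + SS/2) = Inverse-Gamma(3.9, 11.43).
The mode of Inverse-Gamma(a, b) is b/(a+1) = 11.43/4.9 ≈ 2.333.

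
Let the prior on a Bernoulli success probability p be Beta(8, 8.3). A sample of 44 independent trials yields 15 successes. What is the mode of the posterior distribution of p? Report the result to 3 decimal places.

p̂_MAP = 0.377

Prior: Beta(8, 8.3).
Data: 15 successes in 44 trials. The binomial likelihood contributes p^15(1−p)^29, so the posterior is Beta(8+15, 8.3+29) = Beta(23, 37.3).
For Beta(a, b) with a, b > 1 the mode is (a−1)/(a+b−2) = 22/58.3 ≈ 0.377.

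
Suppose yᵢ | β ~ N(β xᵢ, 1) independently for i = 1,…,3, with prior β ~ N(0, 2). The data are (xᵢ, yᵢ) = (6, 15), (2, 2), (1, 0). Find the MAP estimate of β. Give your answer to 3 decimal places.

β̂_MAP = 2.265

log p(β | y) = −Σ(yᵢ − βxᵢ)²/(2·1) − β²/(2·2) + const.
Setting the derivative to zero: Σxᵢ(yᵢ − βxᵢ)/1 − β/2 = 0, so β = Σxᵢyᵢ / (Σxᵢ² + σ²/τ²).
Σxᵢyᵢ = 6·15 + 2·2 + 1·0 = 94; Σxᵢ² = 41; σ²/τ² = 0.5.
β̂_MAP = 94 / (41 + 0.5) = 94/41.5 ≈ 2.265.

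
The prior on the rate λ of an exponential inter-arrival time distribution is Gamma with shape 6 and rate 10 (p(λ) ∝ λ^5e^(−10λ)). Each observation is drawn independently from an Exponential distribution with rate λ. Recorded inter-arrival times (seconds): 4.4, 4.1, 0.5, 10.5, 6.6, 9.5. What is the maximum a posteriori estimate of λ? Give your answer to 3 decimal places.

λ̂_MAP = 0.241

The Exponential(rate=λ) likelihood is ∝ λ^n e^(−λΣtᵢ). Here n = 6 and Σtᵢ = 4.4 + 4.1 + 0.5 + 10.5 + 6.6 + 9.5 = 35.6.
Posterior ∝ λ^5e^(−10λ) · λ^6e^(−35.6λ) = λ^11e^(−45.6λ), i.e. Gamma(12, 45.6).
Mode = (a−1)/b = 11/45.6 ≈ 0.241.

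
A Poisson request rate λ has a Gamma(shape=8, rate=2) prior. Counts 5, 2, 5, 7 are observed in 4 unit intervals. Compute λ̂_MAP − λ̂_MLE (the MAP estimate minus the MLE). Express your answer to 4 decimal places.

MAP − MLE = -0.4167

Σxᵢ = 19. Posterior is Gamma(27, 6); MAP = (27−1)/6 = 26/6 ≈ 4.33333.
MLE = x̄ = 19/4 ≈ 4.75000.
Difference = 26/6 − 19/4 = -5/12 ≈ -0.4167.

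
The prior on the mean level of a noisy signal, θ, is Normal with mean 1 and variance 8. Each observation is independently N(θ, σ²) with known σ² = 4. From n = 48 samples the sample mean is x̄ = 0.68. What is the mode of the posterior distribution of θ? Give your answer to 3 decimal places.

θ̂_MAP = 0.683

n = 48, x̄ = 0.68.
For a Normal prior and Normal likelihood with known variance, the posterior is Normal; its mode equals its mean, the precision-weighted average.
Prior precision 1/σ₀² = 1/8 = 0.125; data precision n/σ² = 48/4 = 12.
θ̂ = (0.125·1 + 12·0.68) / (0.125 + 12) = 8.285/12.125 = 1657/2425 ≈ 0.683.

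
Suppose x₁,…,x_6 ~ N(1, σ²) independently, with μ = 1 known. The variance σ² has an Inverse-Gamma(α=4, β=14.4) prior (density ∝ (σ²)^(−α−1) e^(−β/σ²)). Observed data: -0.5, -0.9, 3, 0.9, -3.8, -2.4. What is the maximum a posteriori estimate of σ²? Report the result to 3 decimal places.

Sum of squared deviations about the known mean: SS = (-0.5−1)² + (-0.9−1)² + (3−1)² + (0.9−1)² + (-3.8−1)² + (-2.4−1)² = 44.47.
The Normal likelihood contributes (σ²)^(−n/2) exp(−SS/(2σ²)), so the posterior is Inverse-Gamma(α + n/2, β + SS/2) = Inverse-Gamma(7, 36.635).
The mode of Inverse-Gamma(a, b) is b/(a+1) = 36.635/8 ≈ 4.579.

σ̂²_MAP = 4.579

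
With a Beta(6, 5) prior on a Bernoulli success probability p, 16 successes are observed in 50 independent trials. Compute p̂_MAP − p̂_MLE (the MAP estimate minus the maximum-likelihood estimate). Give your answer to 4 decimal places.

MAP − MLE = 0.0359

Posterior is Beta(22, 39); MAP = (22−1)/(61−2) = 21/59 ≈ 0.35593.
MLE ignores the prior: p̂_MLE = k/n = 16/50 ≈ 0.32000.
Difference = 21/59 − 16/50 = 53/1475 ≈ 0.0359.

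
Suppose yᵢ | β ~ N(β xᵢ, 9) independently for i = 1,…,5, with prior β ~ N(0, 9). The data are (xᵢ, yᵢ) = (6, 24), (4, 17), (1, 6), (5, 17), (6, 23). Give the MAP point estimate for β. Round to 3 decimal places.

β̂_MAP = 3.835

log p(β | y) = −Σ(yᵢ − βxᵢ)²/(2·9) − β²/(2·9) + const.
Setting the derivative to zero: Σxᵢ(yᵢ − βxᵢ)/9 − β/9 = 0, so β = Σxᵢyᵢ / (Σxᵢ² + σ²/τ²).
Σxᵢyᵢ = 6·24 + 4·17 + 1·6 + 5·17 + 6·23 = 441; Σxᵢ² = 114; σ²/τ² = 1.
β̂_MAP = 441 / (114 + 1) = 441/115 ≈ 3.835.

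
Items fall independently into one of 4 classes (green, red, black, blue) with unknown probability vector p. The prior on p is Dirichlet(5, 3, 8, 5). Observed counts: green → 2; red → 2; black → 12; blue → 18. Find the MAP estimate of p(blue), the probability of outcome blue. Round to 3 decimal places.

MAP estimate of p(blue) = 0.431

The posterior is Dirichlet(αᵢ + nᵢ) = Dirichlet(7, 5, 20, 23).
For a Dirichlet(a₁,…,a_K) with all aᵢ > 1, the mode has j-th component (aⱼ − 1)/(Σaᵢ − K).
Here Σaᵢ = 55 and K = 4, so p(blue) = (23 − 1)/(55 − 4) = 22/51 ≈ 0.431.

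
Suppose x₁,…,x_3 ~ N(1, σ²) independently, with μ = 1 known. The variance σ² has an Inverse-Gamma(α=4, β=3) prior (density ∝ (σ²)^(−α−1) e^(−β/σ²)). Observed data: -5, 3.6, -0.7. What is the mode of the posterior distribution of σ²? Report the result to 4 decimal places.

Sum of squared deviations about the known mean: SS = (-5−1)² + (3.6−1)² + (-0.7−1)² = 45.65.
The Normal likelihood contributes (σ²)^(−n/2) exp(−SS/(2σ²)), so the posterior is Inverse-Gamma(α + n/2, β + SS/2) = Inverse-Gamma(5.5, 25.825).
The mode of Inverse-Gamma(a, b) is b/(a+1) = 25.825/6.5 ≈ 3.9731.

σ̂²_MAP = 3.9731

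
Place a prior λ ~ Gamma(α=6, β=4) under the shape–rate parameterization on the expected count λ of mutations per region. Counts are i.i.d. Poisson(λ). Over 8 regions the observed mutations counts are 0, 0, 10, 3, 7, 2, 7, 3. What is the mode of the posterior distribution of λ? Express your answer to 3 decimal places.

λ̂_MAP = 3.083

Σxᵢ = 0+0+10+3+7+2+7+3 = 32, with n = 8.
Posterior ∝ λ^5e^(−4λ) · λ^32e^(−8λ) = λ^37e^(−12λ), i.e. Gamma(shape=38, rate=12).
The mode of a Gamma(a, b) with a ≥ 1 (shape–rate) is (a−1)/b = 37/12 ≈ 3.083.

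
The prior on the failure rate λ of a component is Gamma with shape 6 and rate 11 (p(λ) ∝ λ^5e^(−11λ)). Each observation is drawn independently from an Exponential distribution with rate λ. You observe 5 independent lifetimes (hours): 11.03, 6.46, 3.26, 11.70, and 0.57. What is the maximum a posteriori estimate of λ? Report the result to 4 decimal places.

λ̂_MAP = 0.2272

The Exponential(rate=λ) likelihood is ∝ λ^n e^(−λΣtᵢ). Here n = 5 and Σtᵢ = 11.03 + 6.46 + 3.26 + 11.70 + 0.57 = 33.02.
Posterior ∝ λ^5e^(−11λ) · λ^5e^(−33.02λ) = λ^10e^(−44.02λ), i.e. Gamma(11, 44.02).
Mode = (a−1)/b = 10/44.02 ≈ 0.2272.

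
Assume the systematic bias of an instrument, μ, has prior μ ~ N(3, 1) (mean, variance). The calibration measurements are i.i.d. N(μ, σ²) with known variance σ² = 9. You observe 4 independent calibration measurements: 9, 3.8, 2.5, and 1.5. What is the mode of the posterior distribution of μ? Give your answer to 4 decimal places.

n = 4; x̄ = (9 + 3.8 + 2.5 + 1.5)/4 = 16.8/4 = 4.2.
For a Normal prior and Normal likelihood with known variance, the posterior is Normal; its mode equals its mean, the precision-weighted average.
Prior precision 1/σ₀² = 1/1 = 1; data precision n/σ² = 4/9.
μ̂ = (1·3 + (4/9)·4.2) / (1 + 4/9) = (73/15)/(13/9) = 219/65 ≈ 3.3692.

μ̂_MAP = 3.3692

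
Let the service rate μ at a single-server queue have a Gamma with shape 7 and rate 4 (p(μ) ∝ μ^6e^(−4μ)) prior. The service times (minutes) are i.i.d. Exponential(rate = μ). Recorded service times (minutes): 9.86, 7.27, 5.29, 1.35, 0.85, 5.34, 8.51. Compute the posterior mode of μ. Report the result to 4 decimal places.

μ̂_MAP = 0.3061

The Exponential(rate=μ) likelihood is ∝ μ^n e^(−μΣtᵢ). Here n = 7 and Σtᵢ = 9.86 + 7.27 + 5.29 + 1.35 + 0.85 + 5.34 + 8.51 = 38.47.
Posterior ∝ μ^6e^(−4μ) · μ^7e^(−38.47μ) = μ^13e^(−42.47μ), i.e. Gamma(14, 42.47).
Mode = (a−1)/b = 13/42.47 ≈ 0.3061.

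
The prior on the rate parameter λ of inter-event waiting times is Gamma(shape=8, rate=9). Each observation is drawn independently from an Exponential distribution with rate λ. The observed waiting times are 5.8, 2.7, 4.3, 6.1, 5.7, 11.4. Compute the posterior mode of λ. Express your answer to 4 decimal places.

λ̂_MAP = 0.2889

The Exponential(rate=λ) likelihood is ∝ λ^n e^(−λΣtᵢ). Here n = 6 and Σtᵢ = 5.8 + 2.7 + 4.3 + 6.1 + 5.7 + 11.4 = 36.
Posterior ∝ λ^7e^(−9λ) · λ^6e^(−36λ) = λ^13e^(−45λ), i.e. Gamma(14, 45).
Mode = (a−1)/b = 13/45 ≈ 0.2889.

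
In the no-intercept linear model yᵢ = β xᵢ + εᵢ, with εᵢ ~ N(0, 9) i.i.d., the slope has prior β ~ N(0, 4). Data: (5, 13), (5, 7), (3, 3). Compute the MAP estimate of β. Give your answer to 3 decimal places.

β̂_MAP = 1.780

log p(β | y) = −Σ(yᵢ − βxᵢ)²/(2·9) − β²/(2·4) + const.
Setting the derivative to zero: Σxᵢ(yᵢ − βxᵢ)/9 − β/4 = 0, so β = Σxᵢyᵢ / (Σxᵢ² + σ²/τ²).
Σxᵢyᵢ = 5·13 + 5·7 + 3·3 = 109; Σxᵢ² = 59; σ²/τ² = 2.25.
β̂_MAP = 109 / (59 + 2.25) = 109/61.25 ≈ 1.780.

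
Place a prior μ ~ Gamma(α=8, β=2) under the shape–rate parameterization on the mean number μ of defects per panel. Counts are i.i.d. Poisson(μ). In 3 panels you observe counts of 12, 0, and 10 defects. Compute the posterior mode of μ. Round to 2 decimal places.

Σxᵢ = 12+0+10 = 22, with n = 3.
Posterior ∝ μ^7e^(−2μ) · μ^22e^(−3μ) = μ^29e^(−5μ), i.e. Gamma(shape=30, rate=5).
The mode of a Gamma(a, b) with a ≥ 1 (shape–rate) is (a−1)/b = 29/5 ≈ 5.80.

μ̂_MAP = 5.80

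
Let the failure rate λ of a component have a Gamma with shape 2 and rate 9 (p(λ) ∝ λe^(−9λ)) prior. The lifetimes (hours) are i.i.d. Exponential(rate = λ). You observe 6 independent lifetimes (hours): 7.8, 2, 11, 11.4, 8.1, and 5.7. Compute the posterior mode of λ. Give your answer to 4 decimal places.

The Exponential(rate=λ) likelihood is ∝ λ^n e^(−λΣtᵢ). Here n = 6 and Σtᵢ = 7.8 + 2 + 11 + 11.4 + 8.1 + 5.7 = 46.
Posterior ∝ λe^(−9λ) · λ^6e^(−46λ) = λ^7e^(−55λ), i.e. Gamma(8, 55).
Mode = (a−1)/b = 7/55 ≈ 0.1273.

λ̂_MAP = 0.1273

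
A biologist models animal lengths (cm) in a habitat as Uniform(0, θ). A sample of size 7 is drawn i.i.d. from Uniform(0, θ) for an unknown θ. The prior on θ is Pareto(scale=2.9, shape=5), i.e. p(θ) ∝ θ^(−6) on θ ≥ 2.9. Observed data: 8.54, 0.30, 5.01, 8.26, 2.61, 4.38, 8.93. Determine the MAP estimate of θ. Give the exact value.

θ̂_MAP = 8.93

The Uniform(0, θ) likelihood is θ^(−n) for θ ≥ max(xᵢ), zero otherwise. Here max(xᵢ) = 8.93.
Posterior ∝ θ^(−6) · θ^(−7) = θ^(−13) on θ ≥ max(2.9, 8.93) = 8.93.
This density is strictly decreasing in θ, so the posterior mode lies at the lower boundary of the support.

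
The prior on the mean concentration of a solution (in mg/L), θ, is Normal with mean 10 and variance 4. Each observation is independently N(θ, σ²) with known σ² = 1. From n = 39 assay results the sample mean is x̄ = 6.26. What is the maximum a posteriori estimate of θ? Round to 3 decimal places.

θ̂_MAP = 6.284

n = 39, x̄ = 6.26.
For a Normal prior and Normal likelihood with known variance, the posterior is Normal; its mode equals its mean, the precision-weighted average.
Prior precision 1/σ₀² = 1/4 = 0.25; data precision n/σ² = 39/1 = 39.
θ̂ = (0.25·10 + 39·6.26) / (0.25 + 39) = 246.64/39.25 = 24664/3925 ≈ 6.284.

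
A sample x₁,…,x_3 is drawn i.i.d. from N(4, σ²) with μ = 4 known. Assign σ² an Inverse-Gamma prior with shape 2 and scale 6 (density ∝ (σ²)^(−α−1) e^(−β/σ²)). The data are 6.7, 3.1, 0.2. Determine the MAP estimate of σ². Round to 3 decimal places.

σ̂²_MAP = 3.838

Sum of squared deviations about the known mean: SS = (6.7−4)² + (3.1−4)² + (0.2−4)² = 22.54.
The Normal likelihood contributes (σ²)^(−n/2) exp(−SS/(2σ²)), so the posterior is Inverse-Gamma(α + n/2, β + SS/2) = Inverse-Gamma(3.5, 17.27).
The mode of Inverse-Gamma(a, b) is b/(a+1) = 17.27/4.5 ≈ 3.838.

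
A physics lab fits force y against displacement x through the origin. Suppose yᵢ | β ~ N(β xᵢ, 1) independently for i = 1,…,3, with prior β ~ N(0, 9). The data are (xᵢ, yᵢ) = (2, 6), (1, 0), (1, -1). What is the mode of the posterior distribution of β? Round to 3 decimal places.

log p(β | y) = −Σ(yᵢ − βxᵢ)²/(2·1) − β²/(2·9) + const.
Setting the derivative to zero: Σxᵢ(yᵢ − βxᵢ)/1 − β/9 = 0, so β = Σxᵢyᵢ / (Σxᵢ² + σ²/τ²).
Σxᵢyᵢ = 2·6 + 1·0 + 1·(-1) = 11; Σxᵢ² = 6; σ²/τ² = 1/9.
β̂_MAP = 11 / (6 + 1/9) = 11/(55/9) = 9/5 ≈ 1.800.

β̂_MAP = 1.800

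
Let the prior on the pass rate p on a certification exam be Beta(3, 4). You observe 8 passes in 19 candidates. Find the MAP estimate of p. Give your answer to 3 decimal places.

p̂_MAP = 0.417

Prior: Beta(3, 4).
Data: 8 successes in 19 trials. The binomial likelihood contributes p^8(1−p)^11, so the posterior is Beta(3+8, 4+11) = Beta(11, 15).
For Beta(a, b) with a, b > 1 the mode is (a−1)/(a+b−2) = 10/24 ≈ 0.417.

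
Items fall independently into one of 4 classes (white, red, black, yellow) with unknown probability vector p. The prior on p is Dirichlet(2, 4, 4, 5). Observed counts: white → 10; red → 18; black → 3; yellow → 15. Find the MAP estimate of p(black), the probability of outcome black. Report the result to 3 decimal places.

The posterior is Dirichlet(αᵢ + nᵢ) = Dirichlet(12, 22, 7, 20).
For a Dirichlet(a₁,…,a_K) with all aᵢ > 1, the mode has j-th component (aⱼ − 1)/(Σaᵢ − K).
Here Σaᵢ = 61 and K = 4, so p(black) = (7 − 1)/(61 − 4) = 6/57 ≈ 0.105.

MAP estimate of p(black) = 0.105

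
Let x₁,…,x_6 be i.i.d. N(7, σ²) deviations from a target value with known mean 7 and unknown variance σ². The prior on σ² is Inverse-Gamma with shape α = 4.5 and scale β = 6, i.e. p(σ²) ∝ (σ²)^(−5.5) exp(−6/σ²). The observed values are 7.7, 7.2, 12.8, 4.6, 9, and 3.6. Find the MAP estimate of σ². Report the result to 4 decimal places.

Sum of squared deviations about the known mean: SS = (7.7−7)² + (7.2−7)² + (12.8−7)² + (4.6−7)² + (9−7)² + (3.6−7)² = 55.49.
The Normal likelihood contributes (σ²)^(−n/2) exp(−SS/(2σ²)), so the posterior is Inverse-Gamma(α + n/2, β + SS/2) = Inverse-Gamma(7.5, 33.745).
The mode of Inverse-Gamma(a, b) is b/(a+1) = 33.745/8.5 ≈ 3.9700.

σ̂²_MAP = 3.9700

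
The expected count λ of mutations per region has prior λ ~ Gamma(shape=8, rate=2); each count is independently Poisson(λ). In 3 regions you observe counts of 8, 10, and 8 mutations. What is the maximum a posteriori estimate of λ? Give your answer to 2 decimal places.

λ̂_MAP = 6.60

Σxᵢ = 8+10+8 = 26, with n = 3.
Posterior ∝ λ^7e^(−2λ) · λ^26e^(−3λ) = λ^33e^(−5λ), i.e. Gamma(shape=34, rate=5).
The mode of a Gamma(a, b) with a ≥ 1 (shape–rate) is (a−1)/b = 33/5 ≈ 6.60.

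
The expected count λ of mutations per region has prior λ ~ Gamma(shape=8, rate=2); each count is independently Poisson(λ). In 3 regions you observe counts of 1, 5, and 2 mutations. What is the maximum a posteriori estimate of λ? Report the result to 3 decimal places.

λ̂_MAP = 3.000

Σxᵢ = 1+5+2 = 8, with n = 3.
Posterior ∝ λ^7e^(−2λ) · λ^8e^(−3λ) = λ^15e^(−5λ), i.e. Gamma(shape=16, rate=5).
The mode of a Gamma(a, b) with a ≥ 1 (shape–rate) is (a−1)/b = 15/5 ≈ 3.000.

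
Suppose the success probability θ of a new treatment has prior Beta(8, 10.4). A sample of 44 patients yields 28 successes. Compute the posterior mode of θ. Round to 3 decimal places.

Prior: Beta(8, 10.4).
Data: 28 successes in 44 trials. The binomial likelihood contributes θ^28(1−θ)^16, so the posterior is Beta(8+28, 10.4+16) = Beta(36, 26.4).
For Beta(a, b) with a, b > 1 the mode is (a−1)/(a+b−2) = 35/60.4 ≈ 0.579.

θ̂_MAP = 0.579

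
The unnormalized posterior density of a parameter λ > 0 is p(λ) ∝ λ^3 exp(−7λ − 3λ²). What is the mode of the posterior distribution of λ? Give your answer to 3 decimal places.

ℓ'(λ) = 3/λ − 7 − 6λ. Setting this to zero and multiplying by λ: 6λ² + 7λ − 3 = 0.
λ = (−7 + √(7² + 4·6·3)) / (2·6) = (−7 + √121) / 12 = (−7 + 11)/12 = 1/3.
ℓ''(λ) = −3/λ² − 6 < 0, confirming a maximum.

λ̂_MAP = 0.333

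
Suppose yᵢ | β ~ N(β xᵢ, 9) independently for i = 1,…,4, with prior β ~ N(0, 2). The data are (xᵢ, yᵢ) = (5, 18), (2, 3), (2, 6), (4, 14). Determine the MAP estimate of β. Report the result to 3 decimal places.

log p(β | y) = −Σ(yᵢ − βxᵢ)²/(2·9) − β²/(2·2) + const.
Setting the derivative to zero: Σxᵢ(yᵢ − βxᵢ)/9 − β/2 = 0, so β = Σxᵢyᵢ / (Σxᵢ² + σ²/τ²).
Σxᵢyᵢ = 5·18 + 2·3 + 2·6 + 4·14 = 164; Σxᵢ² = 49; σ²/τ² = 4.5.
β̂_MAP = 164 / (49 + 4.5) = 164/53.5 ≈ 3.065.

β̂_MAP = 3.065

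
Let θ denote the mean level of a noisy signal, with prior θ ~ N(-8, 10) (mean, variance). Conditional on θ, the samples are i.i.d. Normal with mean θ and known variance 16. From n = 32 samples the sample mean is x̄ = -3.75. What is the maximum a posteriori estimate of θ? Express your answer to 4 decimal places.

θ̂_MAP = -3.9524

n = 32, x̄ = -3.75.
For a Normal prior and Normal likelihood with known variance, the posterior is Normal; its mode equals its mean, the precision-weighted average.
Prior precision 1/σ₀² = 1/10 = 0.1; data precision n/σ² = 32/16 = 2.
θ̂ = (0.1·(-8) + 2·(-3.75)) / (0.1 + 2) = (-8.3)/2.1 = -83/21 ≈ -3.9524.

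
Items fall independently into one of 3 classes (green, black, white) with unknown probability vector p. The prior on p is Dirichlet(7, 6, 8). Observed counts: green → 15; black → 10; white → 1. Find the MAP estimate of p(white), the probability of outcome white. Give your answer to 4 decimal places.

MAP estimate of p(white) = 0.1818

The posterior is Dirichlet(αᵢ + nᵢ) = Dirichlet(22, 16, 9).
For a Dirichlet(a₁,…,a_K) with all aᵢ > 1, the mode has j-th component (aⱼ − 1)/(Σaᵢ − K).
Here Σaᵢ = 47 and K = 3, so p(white) = (9 − 1)/(47 − 3) = 8/44 ≈ 0.1818.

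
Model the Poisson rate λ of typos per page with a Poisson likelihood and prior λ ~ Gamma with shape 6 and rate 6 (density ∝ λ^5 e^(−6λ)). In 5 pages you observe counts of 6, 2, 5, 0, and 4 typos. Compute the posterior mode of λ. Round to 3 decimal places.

Σxᵢ = 6+2+5+0+4 = 17, with n = 5.
Posterior ∝ λ^5e^(−6λ) · λ^17e^(−5λ) = λ^22e^(−11λ), i.e. Gamma(shape=23, rate=11).
The mode of a Gamma(a, b) with a ≥ 1 (shape–rate) is (a−1)/b = 22/11 ≈ 2.000.

λ̂_MAP = 2.000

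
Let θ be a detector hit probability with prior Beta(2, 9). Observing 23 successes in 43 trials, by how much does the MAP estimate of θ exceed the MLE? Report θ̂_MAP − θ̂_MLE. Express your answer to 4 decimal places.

Posterior is Beta(25, 29); MAP = (25−1)/(54−2) = 24/52 ≈ 0.46154.
MLE ignores the prior: θ̂_MLE = k/n = 23/43 ≈ 0.53488.
Difference = 24/52 − 23/43 = -41/559 ≈ -0.0733.

MAP − MLE = -0.0733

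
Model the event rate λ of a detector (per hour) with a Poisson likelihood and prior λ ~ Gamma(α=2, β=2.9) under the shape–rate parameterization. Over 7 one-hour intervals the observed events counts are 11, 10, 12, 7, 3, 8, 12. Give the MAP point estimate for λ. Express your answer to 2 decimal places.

Σxᵢ = 11+10+12+7+3+8+12 = 63, with n = 7.
Posterior ∝ λe^(−2.9λ) · λ^63e^(−7λ) = λ^64e^(−9.9λ), i.e. Gamma(shape=65, rate=9.9).
The mode of a Gamma(a, b) with a ≥ 1 (shape–rate) is (a−1)/b = 64/9.9 ≈ 6.46.

λ̂_MAP = 6.46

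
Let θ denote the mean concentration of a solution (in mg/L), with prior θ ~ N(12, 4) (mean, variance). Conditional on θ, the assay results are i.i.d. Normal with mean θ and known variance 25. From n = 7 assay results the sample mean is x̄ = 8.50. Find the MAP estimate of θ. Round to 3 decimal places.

θ̂_MAP = 10.151

n = 7, x̄ = 8.50.
For a Normal prior and Normal likelihood with known variance, the posterior is Normal; its mode equals its mean, the precision-weighted average.
Prior precision 1/σ₀² = 1/4 = 0.25; data precision n/σ² = 7/25 = 0.28.
θ̂ = (0.25·12 + 0.28·8.5) / (0.25 + 0.28) = 5.38/0.53 = 538/53 ≈ 10.151.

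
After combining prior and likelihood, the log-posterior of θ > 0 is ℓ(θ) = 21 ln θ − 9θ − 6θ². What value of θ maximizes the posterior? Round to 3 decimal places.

θ̂_MAP = 1.000

ℓ'(θ) = 21/θ − 9 − 12θ. Setting this to zero and multiplying by θ: 12θ² + 9θ − 21 = 0.
θ = (−9 + √(9² + 4·12·21)) / (2·12) = (−9 + √1089) / 24 = (−9 + 33)/24 = 1.
ℓ''(θ) = −21/θ² − 12 < 0, confirming a maximum.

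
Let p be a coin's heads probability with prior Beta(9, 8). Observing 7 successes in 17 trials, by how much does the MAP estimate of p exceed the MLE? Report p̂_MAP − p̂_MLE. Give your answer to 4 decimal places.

Posterior is Beta(16, 18); MAP = (16−1)/(34−2) = 15/32 ≈ 0.46875.
MLE ignores the prior: p̂_MLE = k/n = 7/17 ≈ 0.41176.
Difference = 15/32 − 7/17 = 31/544 ≈ 0.0570.

MAP − MLE = 0.0570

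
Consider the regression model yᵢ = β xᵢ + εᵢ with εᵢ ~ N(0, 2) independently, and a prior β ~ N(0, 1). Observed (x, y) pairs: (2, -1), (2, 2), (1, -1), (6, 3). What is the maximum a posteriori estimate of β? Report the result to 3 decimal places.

β̂_MAP = 0.404

log p(β | y) = −Σ(yᵢ − βxᵢ)²/(2·2) − β²/(2·1) + const.
Setting the derivative to zero: Σxᵢ(yᵢ − βxᵢ)/2 − β/1 = 0, so β = Σxᵢyᵢ / (Σxᵢ² + σ²/τ²).
Σxᵢyᵢ = 2·(-1) + 2·2 + 1·(-1) + 6·3 = 19; Σxᵢ² = 45; σ²/τ² = 2.
β̂_MAP = 19 / (45 + 2) = 19/47 ≈ 0.404.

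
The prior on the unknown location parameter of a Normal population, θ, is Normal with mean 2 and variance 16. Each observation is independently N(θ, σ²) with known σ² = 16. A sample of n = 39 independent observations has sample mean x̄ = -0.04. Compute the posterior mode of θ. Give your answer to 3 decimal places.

θ̂_MAP = 0.011

n = 39, x̄ = -0.04.
For a Normal prior and Normal likelihood with known variance, the posterior is Normal; its mode equals its mean, the precision-weighted average.
Prior precision 1/σ₀² = 1/16 = 0.0625; data precision n/σ² = 39/16 = 2.4375.
θ̂ = (0.0625·2 + 2.4375·(-0.04)) / (0.0625 + 2.4375) = 0.0275/2.5 = 0.011.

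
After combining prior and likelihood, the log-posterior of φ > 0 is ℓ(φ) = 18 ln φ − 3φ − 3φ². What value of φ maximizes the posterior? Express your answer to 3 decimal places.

φ̂_MAP = 1.500

ℓ'(φ) = 18/φ − 3 − 6φ. Setting this to zero and multiplying by φ: 6φ² + 3φ − 18 = 0.
φ = (−3 + √(3² + 4·6·18)) / (2·6) = (−3 + √441) / 12 = (−3 + 21)/12 = 3/2.
ℓ''(φ) = −18/φ² − 6 < 0, confirming a maximum.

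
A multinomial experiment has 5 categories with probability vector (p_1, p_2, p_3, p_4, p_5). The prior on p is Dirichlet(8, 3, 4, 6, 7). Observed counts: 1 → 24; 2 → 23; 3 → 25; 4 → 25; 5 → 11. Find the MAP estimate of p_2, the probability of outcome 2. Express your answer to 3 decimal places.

The posterior is Dirichlet(αᵢ + nᵢ) = Dirichlet(32, 26, 29, 31, 18).
For a Dirichlet(a₁,…,a_K) with all aᵢ > 1, the mode has j-th component (aⱼ − 1)/(Σaᵢ − K).
Here Σaᵢ = 136 and K = 5, so p_2 = (26 − 1)/(136 − 5) = 25/131 ≈ 0.191.

MAP estimate: 0.191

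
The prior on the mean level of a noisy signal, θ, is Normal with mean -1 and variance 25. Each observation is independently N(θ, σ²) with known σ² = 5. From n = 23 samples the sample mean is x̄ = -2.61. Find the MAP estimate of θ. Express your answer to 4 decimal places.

n = 23, x̄ = -2.61.
For a Normal prior and Normal likelihood with known variance, the posterior is Normal; its mode equals its mean, the precision-weighted average.
Prior precision 1/σ₀² = 1/25 = 0.04; data precision n/σ² = 23/5 = 4.6.
θ̂ = (0.04·(-1) + 4.6·(-2.61)) / (0.04 + 4.6) = (-12.046)/4.64 = -6023/2320 ≈ -2.5961.

θ̂_MAP = -2.5961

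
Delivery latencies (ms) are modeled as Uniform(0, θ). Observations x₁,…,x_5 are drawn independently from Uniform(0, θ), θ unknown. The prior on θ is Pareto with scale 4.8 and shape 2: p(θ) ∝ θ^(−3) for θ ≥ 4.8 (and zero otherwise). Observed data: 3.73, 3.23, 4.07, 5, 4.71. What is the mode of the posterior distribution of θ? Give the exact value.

θ̂_MAP = 5

The Uniform(0, θ) likelihood is θ^(−n) for θ ≥ max(xᵢ), zero otherwise. Here max(xᵢ) = 5.
Posterior ∝ θ^(−3) · θ^(−5) = θ^(−8) on θ ≥ max(4.8, 5) = 5.
This density is strictly decreasing in θ, so the posterior mode lies at the lower boundary of the support.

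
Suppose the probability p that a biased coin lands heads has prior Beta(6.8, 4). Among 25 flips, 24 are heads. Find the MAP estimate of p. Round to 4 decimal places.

p̂_MAP = 0.8817

Prior: Beta(6.8, 4).
Data: 24 successes in 25 trials. The binomial likelihood contributes p^24(1−p)^1, so the posterior is Beta(6.8+24, 4+1) = Beta(30.8, 5).
For Beta(a, b) with a, b > 1 the mode is (a−1)/(a+b−2) = 29.8/33.8 ≈ 0.8817.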